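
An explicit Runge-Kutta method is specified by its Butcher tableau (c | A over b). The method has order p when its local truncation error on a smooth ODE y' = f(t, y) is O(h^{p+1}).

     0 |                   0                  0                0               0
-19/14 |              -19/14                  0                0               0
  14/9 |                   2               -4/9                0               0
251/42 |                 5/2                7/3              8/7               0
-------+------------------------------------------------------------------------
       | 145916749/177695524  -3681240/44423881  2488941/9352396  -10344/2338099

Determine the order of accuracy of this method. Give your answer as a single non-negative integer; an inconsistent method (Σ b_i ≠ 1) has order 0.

b = (145916749/177695524, -3681240/44423881, 2488941/9352396, -10344/2338099)
c = (0, -19/14, 14/9, 251/42)
Ac = (0, 0, 38/63, -25/18)
Σ b_i: 145916749/177695524·1 + (-3681240/44423881)·1 + 2488941/9352396·1 + (-10344/2338099)·1 = 1 ✓
b·c: (-3681240/44423881)·(-19/14) + 2488941/9352396·14/9 + (-10344/2338099)·251/42 = 1/2 ✓
b·c²: (-3681240/44423881)·361/196 + 2488941/9352396·196/81 + (-10344/2338099)·63001/1764 = 1/3 ✓
b·Ac: 2488941/9352396·38/63 + (-10344/2338099)·(-25/18) = 1/6 ✓
b·c³: (-3681240/44423881)·(-6859/2744) + 2488941/9352396·2744/729 + (-10344/2338099)·15813251/74088 = 818438968/3093304977 ≠ 1/4 ⇒ order 3.
b·(c∘Ac): 2488941/9352396·76/81 + (-10344/2338099)·(-6275/756) = 42190067/147300237 ≠ 1/8
b·Ac²: 2488941/9352396·(-361/441) + (-10344/2338099)·16019/2268 = -440308241/1767602844 ≠ 1/12
b·A²c: (-10344/2338099)·304/441 = -1048192/343700553 ≠ 1/24

3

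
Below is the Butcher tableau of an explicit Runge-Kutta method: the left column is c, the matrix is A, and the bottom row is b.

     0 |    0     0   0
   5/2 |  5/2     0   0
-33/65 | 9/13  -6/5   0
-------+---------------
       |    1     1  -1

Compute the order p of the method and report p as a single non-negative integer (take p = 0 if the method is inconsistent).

b = (1, 1, -1)
c = (0, 5/2, -33/65)
Ac = (0, 0, -3)
Σ b_i: 1·1 + 1·1 + (-1)·1 = 1 ✓
b·c: 1·5/2 + (-1)·(-33/65) = 391/130 ≠ 1/2 ⇒ order 1.

1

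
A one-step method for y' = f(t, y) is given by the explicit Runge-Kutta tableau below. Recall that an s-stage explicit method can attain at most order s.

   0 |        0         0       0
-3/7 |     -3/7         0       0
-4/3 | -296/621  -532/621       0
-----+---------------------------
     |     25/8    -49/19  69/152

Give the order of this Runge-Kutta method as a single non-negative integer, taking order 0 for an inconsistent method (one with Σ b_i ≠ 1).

3

b = (25/8, -49/19, 69/152)
c = (0, -3/7, -4/3)
Ac = (0, 0, 76/207)
Σ b_i: 25/8·1 + (-49/19)·1 + 69/152·1 = 1 ✓
b·c: (-49/19)·(-3/7) + 69/152·(-4/3) = 1/2 ✓
b·c²: (-49/19)·9/49 + 69/152·16/9 = 1/3 ✓
b·Ac: 69/152·76/207 = 1/6 ✓; 3 stages ⇒ order 3.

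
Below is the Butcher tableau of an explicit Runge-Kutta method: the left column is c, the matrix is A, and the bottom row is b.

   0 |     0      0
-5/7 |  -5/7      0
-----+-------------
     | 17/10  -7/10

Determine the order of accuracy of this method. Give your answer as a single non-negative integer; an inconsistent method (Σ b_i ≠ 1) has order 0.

b = (17/10, -7/10)
c = (0, -5/7)
Σ b_i: 17/10·1 + (-7/10)·1 = 1 ✓
b·c: (-7/10)·(-5/7) = 1/2 ✓; 2 stages ⇒ order 2.

2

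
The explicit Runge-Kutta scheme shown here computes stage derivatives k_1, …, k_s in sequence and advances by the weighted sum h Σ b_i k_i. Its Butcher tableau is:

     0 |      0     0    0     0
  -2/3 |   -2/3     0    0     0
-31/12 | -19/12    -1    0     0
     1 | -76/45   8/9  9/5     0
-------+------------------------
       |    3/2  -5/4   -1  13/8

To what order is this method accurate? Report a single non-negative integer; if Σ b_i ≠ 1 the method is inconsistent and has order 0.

0

b = (3/2, -5/4, -1, 13/8)
c = (0, -2/3, -31/12, 1)
Ac = (0, 0, 2/3, -2831/540)
Σ b_i: 3/2·1 + (-5/4)·1 + (-1)·1 + 13/8·1 = 7/8 ≠ 1 ⇒ order 0.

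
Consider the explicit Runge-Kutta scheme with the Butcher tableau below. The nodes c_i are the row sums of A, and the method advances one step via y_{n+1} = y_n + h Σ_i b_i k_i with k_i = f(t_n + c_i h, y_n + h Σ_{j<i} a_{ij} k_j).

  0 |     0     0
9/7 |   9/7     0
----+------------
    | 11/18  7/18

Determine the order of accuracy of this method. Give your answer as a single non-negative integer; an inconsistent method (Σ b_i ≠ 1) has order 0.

b = (11/18, 7/18)
c = (0, 9/7)
Σ b_i: 11/18·1 + 7/18·1 = 1 ✓
b·c: 7/18·9/7 = 1/2 ✓; 2 stages ⇒ order 2.

2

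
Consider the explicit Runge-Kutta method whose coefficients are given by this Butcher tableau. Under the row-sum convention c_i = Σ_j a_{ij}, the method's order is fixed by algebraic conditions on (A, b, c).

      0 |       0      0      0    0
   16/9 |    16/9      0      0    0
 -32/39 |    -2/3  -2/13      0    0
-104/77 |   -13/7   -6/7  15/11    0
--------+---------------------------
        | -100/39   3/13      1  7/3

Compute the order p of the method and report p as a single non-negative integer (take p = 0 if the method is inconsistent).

b = (-100/39, 3/13, 1, 7/3)
c = (0, 16/9, -32/39, -104/77)
Ac = (0, 0, -32/117, -7936/3003)
Σ b_i: (-100/39)·1 + 3/13·1 + 1·1 + 7/3·1 = 1 ✓
b·c: 3/13·16/9 + 1·(-32/39) + 7/3·(-104/77) = -1528/429 ≠ 1/2 ⇒ order 1.

1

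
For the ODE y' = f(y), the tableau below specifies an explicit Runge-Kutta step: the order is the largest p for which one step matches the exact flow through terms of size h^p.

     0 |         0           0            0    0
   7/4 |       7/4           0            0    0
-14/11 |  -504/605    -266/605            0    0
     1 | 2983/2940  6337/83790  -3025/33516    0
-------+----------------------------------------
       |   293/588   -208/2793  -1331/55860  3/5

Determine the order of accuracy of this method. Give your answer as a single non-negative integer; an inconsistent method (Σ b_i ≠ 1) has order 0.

b = (293/588, -208/2793, -1331/55860, 3/5)
c = (0, 7/4, -14/11, 1)
Ac = (0, 0, -931/1210, 89/360)
Σ b_i: 293/588·1 + (-208/2793)·1 + (-1331/55860)·1 + 3/5·1 = 1 ✓
b·c: (-208/2793)·7/4 + (-1331/55860)·(-14/11) + 3/5·1 = 1/2 ✓
b·c²: (-208/2793)·49/16 + (-1331/55860)·196/121 + 3/5·1 = 1/3 ✓
b·Ac: (-1331/55860)·(-931/1210) + 3/5·89/360 = 1/6 ✓
b·c³: (-208/2793)·343/64 + (-1331/55860)·(-2744/1331) + 3/5·1 = 1/4 ✓
b·(c∘Ac): (-1331/55860)·6517/6655 + 3/5·89/360 = 1/8 ✓
b·Ac²: (-1331/55860)·(-6517/4840) + 3/5·41/480 = 1/12 ✓
b·A²c: 3/5·5/72 = 1/24 ✓; 4 stages ⇒ order 4.

4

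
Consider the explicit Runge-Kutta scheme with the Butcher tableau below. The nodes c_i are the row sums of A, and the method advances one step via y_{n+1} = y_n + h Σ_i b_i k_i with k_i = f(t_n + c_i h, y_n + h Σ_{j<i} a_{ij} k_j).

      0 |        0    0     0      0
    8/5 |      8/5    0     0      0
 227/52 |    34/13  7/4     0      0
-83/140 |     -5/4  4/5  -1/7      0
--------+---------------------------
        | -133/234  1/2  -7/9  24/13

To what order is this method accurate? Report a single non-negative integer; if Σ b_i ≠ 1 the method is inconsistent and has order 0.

1

b = (-133/234, 1/2, -7/9, 24/13)
c = (0, 8/5, 227/52, -83/140)
Ac = (0, 0, 14/5, 5973/9100)
Σ b_i: (-133/234)·1 + 1/2·1 + (-7/9)·1 + 24/13·1 = 1 ✓
b·c: 1/2·8/5 + (-7/9)·227/52 + 24/13·(-83/140) = -60439/16380 ≠ 1/2 ⇒ order 1.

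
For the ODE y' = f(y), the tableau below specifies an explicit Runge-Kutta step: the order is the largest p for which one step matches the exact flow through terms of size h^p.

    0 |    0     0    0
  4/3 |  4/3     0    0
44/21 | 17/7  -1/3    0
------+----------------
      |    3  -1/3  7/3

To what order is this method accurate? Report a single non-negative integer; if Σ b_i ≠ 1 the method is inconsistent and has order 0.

b = (3, -1/3, 7/3)
c = (0, 4/3, 44/21)
Ac = (0, 0, -4/9)
Σ b_i: 3·1 + (-1/3)·1 + 7/3·1 = 5 ≠ 1 ⇒ order 0.

0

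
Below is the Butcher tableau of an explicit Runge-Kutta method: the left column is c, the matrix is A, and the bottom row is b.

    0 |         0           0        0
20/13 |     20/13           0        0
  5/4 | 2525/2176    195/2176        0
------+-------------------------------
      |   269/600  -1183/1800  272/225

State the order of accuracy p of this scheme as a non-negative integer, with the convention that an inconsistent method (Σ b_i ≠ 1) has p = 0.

3

b = (269/600, -1183/1800, 272/225)
c = (0, 20/13, 5/4)
Ac = (0, 0, 75/544)
Σ b_i: 269/600·1 + (-1183/1800)·1 + 272/225·1 = 1 ✓
b·c: (-1183/1800)·20/13 + 272/225·5/4 = 1/2 ✓
b·c²: (-1183/1800)·400/169 + 272/225·25/16 = 1/3 ✓
b·Ac: 272/225·75/544 = 1/6 ✓; 3 stages ⇒ order 3.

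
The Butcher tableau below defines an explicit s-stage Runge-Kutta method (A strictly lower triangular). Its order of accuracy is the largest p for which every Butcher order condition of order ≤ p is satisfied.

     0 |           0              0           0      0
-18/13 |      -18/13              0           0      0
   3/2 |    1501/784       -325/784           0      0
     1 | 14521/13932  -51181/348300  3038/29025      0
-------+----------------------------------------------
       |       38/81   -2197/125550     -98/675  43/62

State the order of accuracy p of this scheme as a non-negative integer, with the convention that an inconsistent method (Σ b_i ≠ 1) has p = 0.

b = (38/81, -2197/125550, -98/675, 43/62)
c = (0, -18/13, 3/2, 1)
Ac = (0, 0, 225/392, 31/86)
Σ b_i: 38/81·1 + (-2197/125550)·1 + (-98/675)·1 + 43/62·1 = 1 ✓
b·c: (-2197/125550)·(-18/13) + (-98/675)·3/2 + 43/62·1 = 1/2 ✓
b·c²: (-2197/125550)·324/169 + (-98/675)·9/4 + 43/62·1 = 1/3 ✓
b·Ac: (-98/675)·225/392 + 43/62·31/86 = 1/6 ✓
b·c³: (-2197/125550)·(-5832/2197) + (-98/675)·27/8 + 43/62·1 = 1/4 ✓
b·(c∘Ac): (-98/675)·675/784 + 43/62·31/86 = 1/8 ✓
b·Ac²: (-98/675)·(-2025/2548) + 43/62·(-155/3354) = 1/12 ✓
b·A²c: 43/62·31/516 = 1/24 ✓; 4 stages ⇒ order 4.

4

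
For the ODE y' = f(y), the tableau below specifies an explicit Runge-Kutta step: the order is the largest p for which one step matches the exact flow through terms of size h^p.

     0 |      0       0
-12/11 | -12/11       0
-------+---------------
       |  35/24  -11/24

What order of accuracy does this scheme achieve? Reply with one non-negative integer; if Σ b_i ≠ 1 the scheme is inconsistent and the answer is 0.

b = (35/24, -11/24)
c = (0, -12/11)
Σ b_i: 35/24·1 + (-11/24)·1 = 1 ✓
b·c: (-11/24)·(-12/11) = 1/2 ✓; 2 stages ⇒ order 2.

2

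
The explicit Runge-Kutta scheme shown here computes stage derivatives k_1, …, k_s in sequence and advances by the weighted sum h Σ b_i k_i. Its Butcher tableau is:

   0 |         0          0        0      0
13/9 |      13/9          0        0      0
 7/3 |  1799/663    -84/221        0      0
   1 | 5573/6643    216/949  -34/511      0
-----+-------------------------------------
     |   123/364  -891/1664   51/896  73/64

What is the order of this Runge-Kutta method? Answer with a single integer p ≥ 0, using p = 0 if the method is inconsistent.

b = (123/364, -891/1664, 51/896, 73/64)
c = (0, 13/9, 7/3, 1)
Ac = (0, 0, -28/51, 38/219)
Σ b_i: 123/364·1 + (-891/1664)·1 + 51/896·1 + 73/64·1 = 1 ✓
b·c: (-891/1664)·13/9 + 51/896·7/3 + 73/64·1 = 1/2 ✓
b·c²: (-891/1664)·169/81 + 51/896·49/9 + 73/64·1 = 1/3 ✓
b·Ac: 51/896·(-28/51) + 73/64·38/219 = 1/6 ✓
b·c³: (-891/1664)·2197/729 + 51/896·343/27 + 73/64·1 = 1/4 ✓
b·(c∘Ac): 51/896·(-196/153) + 73/64·38/219 = 1/8 ✓
b·Ac²: 51/896·(-364/459) + 73/64·74/657 = 1/12 ✓
b·A²c: 73/64·8/219 = 1/24 ✓; 4 stages ⇒ order 4.

4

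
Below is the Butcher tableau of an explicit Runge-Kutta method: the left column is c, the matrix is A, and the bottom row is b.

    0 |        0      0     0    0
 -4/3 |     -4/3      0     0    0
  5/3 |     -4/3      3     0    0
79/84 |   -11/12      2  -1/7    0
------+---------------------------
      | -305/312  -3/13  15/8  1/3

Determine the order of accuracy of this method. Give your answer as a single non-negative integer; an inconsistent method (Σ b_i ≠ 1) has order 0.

b = (-305/312, -3/13, 15/8, 1/3)
c = (0, -4/3, 5/3, 79/84)
Ac = (0, 0, -4, -61/21)
Σ b_i: (-305/312)·1 + (-3/13)·1 + 15/8·1 + 1/3·1 = 1 ✓
b·c: (-3/13)·(-4/3) + 15/8·5/3 + 1/3·79/84 = 24545/6552 ≠ 1/2 ⇒ order 1.

1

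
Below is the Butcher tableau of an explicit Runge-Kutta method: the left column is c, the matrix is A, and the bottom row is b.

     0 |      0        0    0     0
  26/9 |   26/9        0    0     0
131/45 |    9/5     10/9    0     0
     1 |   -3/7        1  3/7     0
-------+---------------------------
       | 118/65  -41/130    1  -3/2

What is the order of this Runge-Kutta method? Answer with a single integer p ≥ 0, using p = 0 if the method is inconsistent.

2

b = (118/65, -41/130, 1, -3/2)
c = (0, 26/9, 131/45, 1)
Ac = (0, 0, 260/81, 1303/315)
Σ b_i: 118/65·1 + (-41/130)·1 + 1·1 + (-3/2)·1 = 1 ✓
b·c: (-41/130)·26/9 + 1·131/45 + (-3/2)·1 = 1/2 ✓
b·c²: (-41/130)·676/81 + 1·17161/2025 + (-3/2)·1 = 17587/4050 ≠ 1/3 ⇒ order 2.
b·Ac: 1·260/81 + (-3/2)·1303/315 = -16981/5670 ≠ 1/6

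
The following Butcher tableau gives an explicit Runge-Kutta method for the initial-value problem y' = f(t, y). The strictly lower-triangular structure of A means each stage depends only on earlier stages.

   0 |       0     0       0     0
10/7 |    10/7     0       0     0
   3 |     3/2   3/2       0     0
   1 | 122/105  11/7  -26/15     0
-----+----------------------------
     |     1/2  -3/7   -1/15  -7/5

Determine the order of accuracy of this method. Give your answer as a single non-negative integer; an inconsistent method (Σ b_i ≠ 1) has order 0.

0

b = (1/2, -3/7, -1/15, -7/5)
c = (0, 10/7, 3, 1)
Ac = (0, 0, 15/7, -724/245)
Σ b_i: 1/2·1 + (-3/7)·1 + (-1/15)·1 + (-7/5)·1 = -293/210 ≠ 1 ⇒ order 0.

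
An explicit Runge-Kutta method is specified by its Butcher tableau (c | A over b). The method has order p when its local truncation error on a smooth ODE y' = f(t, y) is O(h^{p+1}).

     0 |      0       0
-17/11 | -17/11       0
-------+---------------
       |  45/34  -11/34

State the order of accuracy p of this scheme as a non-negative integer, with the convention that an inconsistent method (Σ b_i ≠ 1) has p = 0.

2

b = (45/34, -11/34)
c = (0, -17/11)
Σ b_i: 45/34·1 + (-11/34)·1 = 1 ✓
b·c: (-11/34)·(-17/11) = 1/2 ✓; 2 stages ⇒ order 2.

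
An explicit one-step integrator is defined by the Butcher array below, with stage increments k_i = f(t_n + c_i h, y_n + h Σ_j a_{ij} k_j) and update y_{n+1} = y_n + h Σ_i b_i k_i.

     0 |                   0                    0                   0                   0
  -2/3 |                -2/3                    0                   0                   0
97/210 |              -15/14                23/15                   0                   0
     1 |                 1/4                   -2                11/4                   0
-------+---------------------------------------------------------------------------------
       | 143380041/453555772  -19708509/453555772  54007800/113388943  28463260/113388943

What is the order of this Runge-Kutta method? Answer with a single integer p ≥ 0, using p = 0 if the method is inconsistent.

3

b = (143380041/453555772, -19708509/453555772, 54007800/113388943, 28463260/113388943)
c = (0, -2/3, 97/210, 1)
Ac = (0, 0, -46/45, 729/280)
Σ b_i: 143380041/453555772·1 + (-19708509/453555772)·1 + 54007800/113388943·1 + 28463260/113388943·1 = 1 ✓
b·c: (-19708509/453555772)·(-2/3) + 54007800/113388943·97/210 + 28463260/113388943·1 = 1/2 ✓
b·c²: (-19708509/453555772)·4/9 + 54007800/113388943·9409/44100 + 28463260/113388943·1 = 1/3 ✓
b·Ac: 54007800/113388943·(-46/45) + 28463260/113388943·729/280 = 1/6 ✓
b·c³: (-19708509/453555772)·(-8/27) + 54007800/113388943·912673/9261000 + 28463260/113388943·1 = 11102372411/35717517045 ≠ 1/4 ⇒ order 3.
b·(c∘Ac): 54007800/113388943·(-2231/4725) + 28463260/113388943·729/280 = 874895485/2041000974 ≠ 1/8
b·Ac²: 54007800/113388943·92/135 + 28463260/113388943·(-17767/58800) = 35538124591/142870068180 ≠ 1/12
b·A²c: 28463260/113388943·(-253/90) = -720120478/1020500487 ≠ 1/24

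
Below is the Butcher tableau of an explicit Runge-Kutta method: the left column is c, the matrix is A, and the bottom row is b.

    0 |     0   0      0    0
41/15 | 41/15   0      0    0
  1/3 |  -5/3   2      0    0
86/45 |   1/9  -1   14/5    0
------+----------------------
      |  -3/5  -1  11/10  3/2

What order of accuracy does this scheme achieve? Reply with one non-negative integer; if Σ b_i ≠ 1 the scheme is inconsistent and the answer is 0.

2

b = (-3/5, -1, 11/10, 3/2)
c = (0, 41/15, 1/3, 86/45)
Ac = (0, 0, 82/15, -9/5)
Σ b_i: (-3/5)·1 + (-1)·1 + 11/10·1 + 3/2·1 = 1 ✓
b·c: (-1)·41/15 + 11/10·1/3 + 3/2·86/45 = 1/2 ✓
b·c²: (-1)·1681/225 + 11/10·1/9 + 3/2·7396/2025 = -101/54 ≠ 1/3 ⇒ order 2.
b·Ac: 11/10·82/15 + 3/2·(-9/5) = 497/150 ≠ 1/6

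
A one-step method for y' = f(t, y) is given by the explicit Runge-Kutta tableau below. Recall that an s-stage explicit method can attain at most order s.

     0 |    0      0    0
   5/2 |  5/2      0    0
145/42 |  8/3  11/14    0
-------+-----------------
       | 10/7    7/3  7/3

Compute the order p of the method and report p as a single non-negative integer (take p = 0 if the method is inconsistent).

b = (10/7, 7/3, 7/3)
c = (0, 5/2, 145/42)
Ac = (0, 0, 55/28)
Σ b_i: 10/7·1 + 7/3·1 + 7/3·1 = 128/21 ≠ 1 ⇒ order 0.

0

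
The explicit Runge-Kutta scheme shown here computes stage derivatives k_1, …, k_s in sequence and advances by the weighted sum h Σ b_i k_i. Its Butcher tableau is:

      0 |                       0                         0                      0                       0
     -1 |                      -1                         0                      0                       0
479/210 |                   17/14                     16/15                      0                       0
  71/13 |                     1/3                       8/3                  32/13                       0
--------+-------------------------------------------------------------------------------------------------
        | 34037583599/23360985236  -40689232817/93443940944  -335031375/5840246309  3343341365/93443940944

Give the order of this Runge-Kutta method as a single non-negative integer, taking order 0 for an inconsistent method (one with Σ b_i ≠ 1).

b = (34037583599/23360985236, -40689232817/93443940944, -335031375/5840246309, 3343341365/93443940944)
c = (0, -1, 479/210, 71/13)
Ac = (0, 0, -16/15, 4024/1365)
Σ b_i: 34037583599/23360985236·1 + (-40689232817/93443940944)·1 + (-335031375/5840246309)·1 + 3343341365/93443940944·1 = 1 ✓
b·c: (-40689232817/93443940944)·(-1) + (-335031375/5840246309)·479/210 + 3343341365/93443940944·71/13 = 1/2 ✓
b·c²: (-40689232817/93443940944)·1 + (-335031375/5840246309)·229441/44100 + 3343341365/93443940944·5041/169 = 1/3 ✓
b·Ac: (-335031375/5840246309)·(-16/15) + 3343341365/93443940944·4024/1365 = 1/6 ✓
b·c³: (-40689232817/93443940944)·(-1) + (-335031375/5840246309)·109902239/9261000 + 3343341365/93443940944·357911/2197 = 213650610696833/38265293816568 ≠ 1/4 ⇒ order 3.
b·(c∘Ac): (-335031375/5840246309)·(-3832/1575) + 3343341365/93443940944·285704/17745 = 8358971541/11680492618 ≠ 1/8
b·Ac²: (-335031375/5840246309)·16/15 + 3343341365/93443940944·2217728/143325 = 905921457824/1839677587335 ≠ 1/12
b·A²c: 3343341365/93443940944·(-512/195) = -1645952672/17520738927 ≠ 1/24

3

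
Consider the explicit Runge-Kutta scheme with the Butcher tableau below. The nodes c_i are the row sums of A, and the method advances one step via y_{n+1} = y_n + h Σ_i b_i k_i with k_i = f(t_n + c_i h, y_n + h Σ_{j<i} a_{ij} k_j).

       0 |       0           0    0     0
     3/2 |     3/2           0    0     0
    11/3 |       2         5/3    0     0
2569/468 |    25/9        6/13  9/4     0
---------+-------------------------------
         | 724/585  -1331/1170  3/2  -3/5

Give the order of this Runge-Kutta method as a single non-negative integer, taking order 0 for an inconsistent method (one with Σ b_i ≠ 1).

2

b = (724/585, -1331/1170, 3/2, -3/5)
c = (0, 3/2, 11/3, 2569/468)
Ac = (0, 0, 5/2, 465/52)
Σ b_i: 724/585·1 + (-1331/1170)·1 + 3/2·1 + (-3/5)·1 = 1 ✓
b·c: (-1331/1170)·3/2 + 3/2·11/3 + (-3/5)·2569/468 = 1/2 ✓
b·c²: (-1331/1170)·9/4 + 3/2·121/9 + (-3/5)·6599761/219024 = -172483/365040 ≠ 1/3 ⇒ order 2.
b·Ac: 3/2·5/2 + (-3/5)·465/52 = -21/13 ≠ 1/6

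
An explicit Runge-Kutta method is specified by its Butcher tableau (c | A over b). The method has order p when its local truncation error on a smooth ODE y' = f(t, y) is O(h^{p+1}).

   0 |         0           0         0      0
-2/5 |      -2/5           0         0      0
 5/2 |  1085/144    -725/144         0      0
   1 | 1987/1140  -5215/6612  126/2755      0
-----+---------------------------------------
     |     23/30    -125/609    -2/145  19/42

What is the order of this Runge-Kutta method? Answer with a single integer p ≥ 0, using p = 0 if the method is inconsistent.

4

b = (23/30, -125/609, -2/145, 19/42)
c = (0, -2/5, 5/2, 1)
Ac = (0, 0, 145/72, 49/114)
Σ b_i: 23/30·1 + (-125/609)·1 + (-2/145)·1 + 19/42·1 = 1 ✓
b·c: (-125/609)·(-2/5) + (-2/145)·5/2 + 19/42·1 = 1/2 ✓
b·c²: (-125/609)·4/25 + (-2/145)·25/4 + 19/42·1 = 1/3 ✓
b·Ac: (-2/145)·145/72 + 19/42·49/114 = 1/6 ✓
b·c³: (-125/609)·(-8/125) + (-2/145)·125/8 + 19/42·1 = 1/4 ✓
b·(c∘Ac): (-2/145)·725/144 + 19/42·49/114 = 1/8 ✓
b·Ac²: (-2/145)·(-29/36) + 19/42·91/570 = 1/12 ✓
b·A²c: 19/42·7/76 = 1/24 ✓; 4 stages ⇒ order 4.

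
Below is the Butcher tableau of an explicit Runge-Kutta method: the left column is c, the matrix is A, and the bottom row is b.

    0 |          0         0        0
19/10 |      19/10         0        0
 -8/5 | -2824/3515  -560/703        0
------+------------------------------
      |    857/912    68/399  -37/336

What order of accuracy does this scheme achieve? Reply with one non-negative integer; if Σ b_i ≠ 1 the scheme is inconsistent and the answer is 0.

b = (857/912, 68/399, -37/336)
c = (0, 19/10, -8/5)
Ac = (0, 0, -56/37)
Σ b_i: 857/912·1 + 68/399·1 + (-37/336)·1 = 1 ✓
b·c: 68/399·19/10 + (-37/336)·(-8/5) = 1/2 ✓
b·c²: 68/399·361/100 + (-37/336)·64/25 = 1/3 ✓
b·Ac: (-37/336)·(-56/37) = 1/6 ✓; 3 stages ⇒ order 3.

3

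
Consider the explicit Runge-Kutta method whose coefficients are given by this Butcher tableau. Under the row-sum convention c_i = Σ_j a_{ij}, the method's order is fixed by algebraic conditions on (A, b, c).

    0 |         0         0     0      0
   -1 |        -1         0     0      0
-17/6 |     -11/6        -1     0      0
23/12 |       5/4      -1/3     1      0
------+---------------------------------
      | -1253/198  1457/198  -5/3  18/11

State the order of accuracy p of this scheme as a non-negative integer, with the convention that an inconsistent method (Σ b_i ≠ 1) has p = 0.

2

b = (-1253/198, 1457/198, -5/3, 18/11)
c = (0, -1, -17/6, 23/12)
Ac = (0, 0, 1, -5/2)
Σ b_i: (-1253/198)·1 + 1457/198·1 + (-5/3)·1 + 18/11·1 = 1 ✓
b·c: 1457/198·(-1) + (-5/3)·(-17/6) + 18/11·23/12 = 1/2 ✓
b·c²: 1457/198·1 + (-5/3)·289/36 + 18/11·529/144 = -23/2376 ≠ 1/3 ⇒ order 2.
b·Ac: (-5/3)·1 + 18/11·(-5/2) = -190/33 ≠ 1/6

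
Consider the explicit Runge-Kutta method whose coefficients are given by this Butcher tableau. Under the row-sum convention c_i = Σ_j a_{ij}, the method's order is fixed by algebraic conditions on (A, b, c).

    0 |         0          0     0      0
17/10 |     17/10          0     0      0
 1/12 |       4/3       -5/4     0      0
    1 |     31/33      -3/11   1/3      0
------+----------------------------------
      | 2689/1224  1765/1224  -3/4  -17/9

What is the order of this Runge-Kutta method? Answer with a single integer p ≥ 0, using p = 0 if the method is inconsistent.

2

b = (2689/1224, 1765/1224, -3/4, -17/9)
c = (0, 17/10, 1/12, 1)
Ac = (0, 0, -17/8, -863/1980)
Σ b_i: 2689/1224·1 + 1765/1224·1 + (-3/4)·1 + (-17/9)·1 = 1 ✓
b·c: 1765/1224·17/10 + (-3/4)·1/12 + (-17/9)·1 = 1/2 ✓
b·c²: 1765/1224·289/100 + (-3/4)·1/144 + (-17/9)·1 = 6547/2880 ≠ 1/3 ⇒ order 2.
b·Ac: (-3/4)·(-17/8) + (-17/9)·(-863/1980) = 344573/142560 ≠ 1/6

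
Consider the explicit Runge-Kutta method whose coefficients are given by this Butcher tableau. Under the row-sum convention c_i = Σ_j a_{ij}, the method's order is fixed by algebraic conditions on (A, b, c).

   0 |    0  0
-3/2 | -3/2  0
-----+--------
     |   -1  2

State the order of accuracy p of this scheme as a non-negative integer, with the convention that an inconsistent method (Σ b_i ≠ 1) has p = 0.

b = (-1, 2)
c = (0, -3/2)
Σ b_i: (-1)·1 + 2·1 = 1 ✓
b·c: 2·(-3/2) = -3 ≠ 1/2 ⇒ order 1.

1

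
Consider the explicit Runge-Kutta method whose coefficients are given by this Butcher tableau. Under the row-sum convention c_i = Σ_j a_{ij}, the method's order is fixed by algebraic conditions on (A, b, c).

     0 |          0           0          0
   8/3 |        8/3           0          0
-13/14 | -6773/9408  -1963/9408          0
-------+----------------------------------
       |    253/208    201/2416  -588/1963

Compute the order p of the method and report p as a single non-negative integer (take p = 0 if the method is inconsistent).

b = (253/208, 201/2416, -588/1963)
c = (0, 8/3, -13/14)
Ac = (0, 0, -1963/3528)
Σ b_i: 253/208·1 + 201/2416·1 + (-588/1963)·1 = 1 ✓
b·c: 201/2416·8/3 + (-588/1963)·(-13/14) = 1/2 ✓
b·c²: 201/2416·64/9 + (-588/1963)·169/196 = 1/3 ✓
b·Ac: (-588/1963)·(-1963/3528) = 1/6 ✓; 3 stages ⇒ order 3.

3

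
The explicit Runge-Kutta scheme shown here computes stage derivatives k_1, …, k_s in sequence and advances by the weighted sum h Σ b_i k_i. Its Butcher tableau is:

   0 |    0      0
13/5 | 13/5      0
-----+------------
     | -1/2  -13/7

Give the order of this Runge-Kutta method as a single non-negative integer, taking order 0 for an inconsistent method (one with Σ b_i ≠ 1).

0

b = (-1/2, -13/7)
c = (0, 13/5)
Σ b_i: (-1/2)·1 + (-13/7)·1 = -33/14 ≠ 1 ⇒ order 0.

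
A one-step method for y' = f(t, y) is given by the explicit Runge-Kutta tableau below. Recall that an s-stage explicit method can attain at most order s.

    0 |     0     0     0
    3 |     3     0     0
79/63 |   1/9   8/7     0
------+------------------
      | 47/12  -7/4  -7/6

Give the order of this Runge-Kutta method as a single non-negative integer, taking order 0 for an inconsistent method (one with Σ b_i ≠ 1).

1

b = (47/12, -7/4, -7/6)
c = (0, 3, 79/63)
Ac = (0, 0, 24/7)
Σ b_i: 47/12·1 + (-7/4)·1 + (-7/6)·1 = 1 ✓
b·c: (-7/4)·3 + (-7/6)·79/63 = -725/108 ≠ 1/2 ⇒ order 1.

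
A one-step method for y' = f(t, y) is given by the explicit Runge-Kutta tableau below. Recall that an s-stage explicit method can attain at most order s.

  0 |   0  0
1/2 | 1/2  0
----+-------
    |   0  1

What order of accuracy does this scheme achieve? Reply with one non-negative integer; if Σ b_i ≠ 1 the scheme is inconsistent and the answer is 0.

2

b = (0, 1)
c = (0, 1/2)
Σ b_i: 1·1 = 1 ✓
b·c: 1·1/2 = 1/2 ✓; 2 stages ⇒ order 2.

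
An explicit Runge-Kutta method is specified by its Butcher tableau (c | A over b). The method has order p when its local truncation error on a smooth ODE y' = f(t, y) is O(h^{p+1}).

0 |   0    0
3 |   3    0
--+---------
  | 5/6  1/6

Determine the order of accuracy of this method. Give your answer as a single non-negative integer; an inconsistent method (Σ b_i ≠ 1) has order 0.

2

b = (5/6, 1/6)
c = (0, 3)
Σ b_i: 5/6·1 + 1/6·1 = 1 ✓
b·c: 1/6·3 = 1/2 ✓; 2 stages ⇒ order 2.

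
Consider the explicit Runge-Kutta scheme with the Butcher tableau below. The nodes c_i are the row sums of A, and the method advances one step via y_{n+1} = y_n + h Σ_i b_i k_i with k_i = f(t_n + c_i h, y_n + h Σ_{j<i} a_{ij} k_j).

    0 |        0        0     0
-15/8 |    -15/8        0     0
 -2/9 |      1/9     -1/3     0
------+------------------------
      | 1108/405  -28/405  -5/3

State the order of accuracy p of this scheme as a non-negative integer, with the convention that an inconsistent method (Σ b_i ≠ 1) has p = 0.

b = (1108/405, -28/405, -5/3)
c = (0, -15/8, -2/9)
Ac = (0, 0, 5/8)
Σ b_i: 1108/405·1 + (-28/405)·1 + (-5/3)·1 = 1 ✓
b·c: (-28/405)·(-15/8) + (-5/3)·(-2/9) = 1/2 ✓
b·c²: (-28/405)·225/64 + (-5/3)·4/81 = -1265/3888 ≠ 1/3 ⇒ order 2.
b·Ac: (-5/3)·5/8 = -25/24 ≠ 1/6

2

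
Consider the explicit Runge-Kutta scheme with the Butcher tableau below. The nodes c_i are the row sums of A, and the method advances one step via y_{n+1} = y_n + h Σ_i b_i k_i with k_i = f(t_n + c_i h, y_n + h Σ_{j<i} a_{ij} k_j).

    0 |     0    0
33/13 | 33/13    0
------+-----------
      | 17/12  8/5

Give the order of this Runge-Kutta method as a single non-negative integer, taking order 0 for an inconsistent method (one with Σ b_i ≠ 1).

b = (17/12, 8/5)
c = (0, 33/13)
Σ b_i: 17/12·1 + 8/5·1 = 181/60 ≠ 1 ⇒ order 0.

0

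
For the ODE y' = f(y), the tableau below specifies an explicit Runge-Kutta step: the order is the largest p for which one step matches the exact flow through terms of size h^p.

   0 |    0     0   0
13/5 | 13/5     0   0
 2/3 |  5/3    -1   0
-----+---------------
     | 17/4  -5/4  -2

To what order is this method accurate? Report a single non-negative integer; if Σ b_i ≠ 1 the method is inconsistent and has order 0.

1

b = (17/4, -5/4, -2)
c = (0, 13/5, 2/3)
Ac = (0, 0, -13/5)
Σ b_i: 17/4·1 + (-5/4)·1 + (-2)·1 = 1 ✓
b·c: (-5/4)·13/5 + (-2)·2/3 = -55/12 ≠ 1/2 ⇒ order 1.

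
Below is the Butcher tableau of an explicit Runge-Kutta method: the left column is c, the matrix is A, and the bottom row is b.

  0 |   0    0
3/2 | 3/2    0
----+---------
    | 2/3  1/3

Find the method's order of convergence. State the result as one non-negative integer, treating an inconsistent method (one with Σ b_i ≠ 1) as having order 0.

b = (2/3, 1/3)
c = (0, 3/2)
Σ b_i: 2/3·1 + 1/3·1 = 1 ✓
b·c: 1/3·3/2 = 1/2 ✓; 2 stages ⇒ order 2.

2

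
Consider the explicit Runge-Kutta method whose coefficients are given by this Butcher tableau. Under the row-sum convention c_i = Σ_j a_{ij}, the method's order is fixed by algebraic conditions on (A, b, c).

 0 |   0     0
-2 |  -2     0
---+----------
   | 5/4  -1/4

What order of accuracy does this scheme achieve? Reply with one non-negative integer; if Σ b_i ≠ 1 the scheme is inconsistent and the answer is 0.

b = (5/4, -1/4)
c = (0, -2)
Σ b_i: 5/4·1 + (-1/4)·1 = 1 ✓
b·c: (-1/4)·(-2) = 1/2 ✓; 2 stages ⇒ order 2.

2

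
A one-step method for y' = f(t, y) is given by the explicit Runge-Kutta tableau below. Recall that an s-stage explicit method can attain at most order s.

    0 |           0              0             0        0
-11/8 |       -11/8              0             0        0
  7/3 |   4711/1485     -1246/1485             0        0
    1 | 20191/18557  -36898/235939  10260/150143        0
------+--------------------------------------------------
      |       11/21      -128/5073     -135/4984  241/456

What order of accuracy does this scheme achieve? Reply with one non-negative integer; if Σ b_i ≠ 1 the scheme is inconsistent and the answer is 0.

b = (11/21, -128/5073, -135/4984, 241/456)
c = (0, -11/8, 7/3, 1)
Ac = (0, 0, 623/540, 361/964)
Σ b_i: 11/21·1 + (-128/5073)·1 + (-135/4984)·1 + 241/456·1 = 1 ✓
b·c: (-128/5073)·(-11/8) + (-135/4984)·7/3 + 241/456·1 = 1/2 ✓
b·c²: (-128/5073)·121/64 + (-135/4984)·49/9 + 241/456·1 = 1/3 ✓
b·Ac: (-135/4984)·623/540 + 241/456·361/964 = 1/6 ✓
b·c³: (-128/5073)·(-1331/512) + (-135/4984)·343/27 + 241/456·1 = 1/4 ✓
b·(c∘Ac): (-135/4984)·4361/1620 + 241/456·361/964 = 1/8 ✓
b·Ac²: (-135/4984)·(-6853/4320) + 241/456·589/7712 = 1/12 ✓
b·A²c: 241/456·19/241 = 1/24 ✓; 4 stages ⇒ order 4.

4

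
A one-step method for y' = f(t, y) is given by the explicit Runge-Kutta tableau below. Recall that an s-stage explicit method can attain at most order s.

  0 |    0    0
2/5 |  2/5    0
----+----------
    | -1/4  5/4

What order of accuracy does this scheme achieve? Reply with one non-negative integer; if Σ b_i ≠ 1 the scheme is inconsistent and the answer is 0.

2

b = (-1/4, 5/4)
c = (0, 2/5)
Σ b_i: (-1/4)·1 + 5/4·1 = 1 ✓
b·c: 5/4·2/5 = 1/2 ✓; 2 stages ⇒ order 2.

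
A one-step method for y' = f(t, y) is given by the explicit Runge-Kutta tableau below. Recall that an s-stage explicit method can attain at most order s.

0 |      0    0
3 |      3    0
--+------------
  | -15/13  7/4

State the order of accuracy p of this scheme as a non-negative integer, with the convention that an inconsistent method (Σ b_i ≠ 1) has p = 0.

b = (-15/13, 7/4)
c = (0, 3)
Σ b_i: (-15/13)·1 + 7/4·1 = 31/52 ≠ 1 ⇒ order 0.

0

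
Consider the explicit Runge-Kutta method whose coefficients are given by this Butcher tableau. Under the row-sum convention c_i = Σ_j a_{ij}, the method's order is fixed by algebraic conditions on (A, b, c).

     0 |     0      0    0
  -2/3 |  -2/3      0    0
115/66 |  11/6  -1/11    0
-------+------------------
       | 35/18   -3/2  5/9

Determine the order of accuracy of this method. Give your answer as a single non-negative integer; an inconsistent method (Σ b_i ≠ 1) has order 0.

b = (35/18, -3/2, 5/9)
c = (0, -2/3, 115/66)
Ac = (0, 0, 2/33)
Σ b_i: 35/18·1 + (-3/2)·1 + 5/9·1 = 1 ✓
b·c: (-3/2)·(-2/3) + 5/9·115/66 = 1169/594 ≠ 1/2 ⇒ order 1.

1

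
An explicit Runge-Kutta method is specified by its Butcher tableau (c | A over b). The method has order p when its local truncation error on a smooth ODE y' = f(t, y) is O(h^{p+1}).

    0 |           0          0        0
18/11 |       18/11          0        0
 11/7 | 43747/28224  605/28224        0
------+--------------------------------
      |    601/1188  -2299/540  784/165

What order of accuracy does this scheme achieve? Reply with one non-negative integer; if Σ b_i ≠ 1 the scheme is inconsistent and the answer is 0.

b = (601/1188, -2299/540, 784/165)
c = (0, 18/11, 11/7)
Ac = (0, 0, 55/1568)
Σ b_i: 601/1188·1 + (-2299/540)·1 + 784/165·1 = 1 ✓
b·c: (-2299/540)·18/11 + 784/165·11/7 = 1/2 ✓
b·c²: (-2299/540)·324/121 + 784/165·121/49 = 1/3 ✓
b·Ac: 784/165·55/1568 = 1/6 ✓; 3 stages ⇒ order 3.

3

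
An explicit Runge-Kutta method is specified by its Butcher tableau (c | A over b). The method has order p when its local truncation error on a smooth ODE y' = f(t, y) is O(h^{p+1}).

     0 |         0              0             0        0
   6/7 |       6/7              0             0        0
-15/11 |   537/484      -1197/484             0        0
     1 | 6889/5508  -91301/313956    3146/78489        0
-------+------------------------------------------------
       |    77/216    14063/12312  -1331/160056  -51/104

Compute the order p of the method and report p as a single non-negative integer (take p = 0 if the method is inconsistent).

4

b = (77/216, 14063/12312, -1331/160056, -51/104)
c = (0, 6/7, -15/11, 1)
Ac = (0, 0, -513/242, -31/102)
Σ b_i: 77/216·1 + 14063/12312·1 + (-1331/160056)·1 + (-51/104)·1 = 1 ✓
b·c: 14063/12312·6/7 + (-1331/160056)·(-15/11) + (-51/104)·1 = 1/2 ✓
b·c²: 14063/12312·36/49 + (-1331/160056)·225/121 + (-51/104)·1 = 1/3 ✓
b·Ac: (-1331/160056)·(-513/242) + (-51/104)·(-31/102) = 1/6 ✓
b·c³: 14063/12312·216/343 + (-1331/160056)·(-3375/1331) + (-51/104)·1 = 1/4 ✓
b·(c∘Ac): (-1331/160056)·7695/2662 + (-51/104)·(-31/102) = 1/8 ✓
b·Ac²: (-1331/160056)·(-1539/847) + (-51/104)·(-149/1071) = 1/12 ✓
b·A²c: (-51/104)·(-13/153) = 1/24 ✓; 4 stages ⇒ order 4.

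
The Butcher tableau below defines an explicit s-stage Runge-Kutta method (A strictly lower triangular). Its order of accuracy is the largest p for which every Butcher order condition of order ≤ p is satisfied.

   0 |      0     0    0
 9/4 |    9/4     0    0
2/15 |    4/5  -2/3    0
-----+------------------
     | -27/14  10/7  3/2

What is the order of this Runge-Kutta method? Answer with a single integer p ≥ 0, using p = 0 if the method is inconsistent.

b = (-27/14, 10/7, 3/2)
c = (0, 9/4, 2/15)
Ac = (0, 0, -3/2)
Σ b_i: (-27/14)·1 + 10/7·1 + 3/2·1 = 1 ✓
b·c: 10/7·9/4 + 3/2·2/15 = 239/70 ≠ 1/2 ⇒ order 1.

1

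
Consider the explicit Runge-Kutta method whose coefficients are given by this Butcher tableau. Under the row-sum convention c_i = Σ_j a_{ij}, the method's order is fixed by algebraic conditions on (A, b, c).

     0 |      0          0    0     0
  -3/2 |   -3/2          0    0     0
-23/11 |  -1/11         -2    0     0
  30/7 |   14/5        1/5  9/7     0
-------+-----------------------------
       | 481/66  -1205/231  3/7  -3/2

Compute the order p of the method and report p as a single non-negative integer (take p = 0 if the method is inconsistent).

b = (481/66, -1205/231, 3/7, -3/2)
c = (0, -3/2, -23/11, 30/7)
Ac = (0, 0, 3, -2301/770)
Σ b_i: 481/66·1 + (-1205/231)·1 + 3/7·1 + (-3/2)·1 = 1 ✓
b·c: (-1205/231)·(-3/2) + 3/7·(-23/11) + (-3/2)·30/7 = 1/2 ✓
b·c²: (-1205/231)·9/4 + 3/7·529/121 + (-3/2)·900/49 = -887319/23716 ≠ 1/3 ⇒ order 2.
b·Ac: 3/7·3 + (-3/2)·(-2301/770) = 1269/220 ≠ 1/6

2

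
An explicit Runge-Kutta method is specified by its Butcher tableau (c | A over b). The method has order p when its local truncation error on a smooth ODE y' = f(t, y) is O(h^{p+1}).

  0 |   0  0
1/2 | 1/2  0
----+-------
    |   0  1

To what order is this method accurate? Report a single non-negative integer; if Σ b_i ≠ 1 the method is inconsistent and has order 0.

b = (0, 1)
c = (0, 1/2)
Σ b_i: 1·1 = 1 ✓
b·c: 1·1/2 = 1/2 ✓; 2 stages ⇒ order 2.

2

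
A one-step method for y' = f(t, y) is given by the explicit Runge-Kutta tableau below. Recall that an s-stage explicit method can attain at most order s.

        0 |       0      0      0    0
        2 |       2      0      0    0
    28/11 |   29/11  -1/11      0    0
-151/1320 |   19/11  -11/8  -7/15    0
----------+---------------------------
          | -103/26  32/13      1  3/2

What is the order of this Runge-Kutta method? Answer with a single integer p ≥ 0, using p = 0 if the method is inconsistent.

b = (-103/26, 32/13, 1, 3/2)
c = (0, 2, 28/11, -151/1320)
Ac = (0, 0, -2/11, -2599/660)
Σ b_i: (-103/26)·1 + 32/13·1 + 1·1 + 3/2·1 = 1 ✓
b·c: 32/13·2 + 1·28/11 + 3/2·(-151/1320) = 83477/11440 ≠ 1/2 ⇒ order 1.

1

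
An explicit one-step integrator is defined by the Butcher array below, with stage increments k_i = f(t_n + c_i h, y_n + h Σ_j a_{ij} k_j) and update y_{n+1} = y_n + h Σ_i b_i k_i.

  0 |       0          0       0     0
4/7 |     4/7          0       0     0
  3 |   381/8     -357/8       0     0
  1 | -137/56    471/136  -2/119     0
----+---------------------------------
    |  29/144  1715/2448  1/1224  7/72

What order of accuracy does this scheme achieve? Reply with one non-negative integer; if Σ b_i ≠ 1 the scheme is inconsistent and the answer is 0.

b = (29/144, 1715/2448, 1/1224, 7/72)
c = (0, 4/7, 3, 1)
Ac = (0, 0, -51/2, 27/14)
Σ b_i: 29/144·1 + 1715/2448·1 + 1/1224·1 + 7/72·1 = 1 ✓
b·c: 1715/2448·4/7 + 1/1224·3 + 7/72·1 = 1/2 ✓
b·c²: 1715/2448·16/49 + 1/1224·9 + 7/72·1 = 1/3 ✓
b·Ac: 1/1224·(-51/2) + 7/72·27/14 = 1/6 ✓
b·c³: 1715/2448·64/343 + 1/1224·27 + 7/72·1 = 1/4 ✓
b·(c∘Ac): 1/1224·(-153/2) + 7/72·27/14 = 1/8 ✓
b·Ac²: 1/1224·(-102/7) + 7/72·48/49 = 1/12 ✓
b·A²c: 7/72·3/7 = 1/24 ✓; 4 stages ⇒ order 4.

4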